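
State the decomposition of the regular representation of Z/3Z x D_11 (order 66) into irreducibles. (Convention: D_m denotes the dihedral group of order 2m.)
Each irreducible V_i of dimension d_i appears with multiplicity d_i, i.e. rho_reg = (direct sum over all irreducibles V_i) d_i V_i. The irreducible dimensions for Z/3Z x D_11 are 1, 1, 1, 1, 1, 1, 2, 2, 2, 2, 2, 2, 2, 2, 2, 2, 2, 2, 2, 2, 2: 6 irreducibles of dimension 1, each with multiplicity 1; 15 irreducibles of dimension 2, each with multiplicity 2. Total dimension 6*1*1 + 15*2*2 = 66 = |G|.

Explanation: General theorem: in the regular representation of a finite group G, each irreducible appears with multiplicity equal to its dimension. Check: dim(rho_reg) = sum d_i^2 = 1 + 1 + 1 + 1 + 1 + 1 + 4 + 4 + 4 + 4 + 4 + 4 + 4 + 4 + 4 + 4 + 4 + 4 + 4 + 4 + 4 = 66 = |G|.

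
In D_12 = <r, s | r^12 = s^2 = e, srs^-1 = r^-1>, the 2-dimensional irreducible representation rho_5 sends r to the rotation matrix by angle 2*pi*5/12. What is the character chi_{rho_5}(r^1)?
chi_{rho_5}(r^1) = 2*cos(2*pi*5*1/12) = -sqrt(3)

Proof sketch: rho_5(r^1) is rotation by angle 2*pi*5*1/12, whose trace is 2*cos(2*pi*5*1/12) = -sqrt(3).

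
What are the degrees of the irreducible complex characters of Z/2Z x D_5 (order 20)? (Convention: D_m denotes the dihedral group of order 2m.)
Dimensions: 1, 1, 1, 1, 2, 2, 2, 2

Solution. There are 8 irreducibles (= number of conjugacy classes). Their dimensions d_i satisfy sum d_i^2 = |G| = 20: 1 + 1 + 1 + 1 + 4 + 4 + 4 + 4 = 20. (For the product with Z/2Z: each of the 2 1-dim characters of Z/2Z tensors with each irrep of D_5, giving 2 copies of each D_5-dimension.)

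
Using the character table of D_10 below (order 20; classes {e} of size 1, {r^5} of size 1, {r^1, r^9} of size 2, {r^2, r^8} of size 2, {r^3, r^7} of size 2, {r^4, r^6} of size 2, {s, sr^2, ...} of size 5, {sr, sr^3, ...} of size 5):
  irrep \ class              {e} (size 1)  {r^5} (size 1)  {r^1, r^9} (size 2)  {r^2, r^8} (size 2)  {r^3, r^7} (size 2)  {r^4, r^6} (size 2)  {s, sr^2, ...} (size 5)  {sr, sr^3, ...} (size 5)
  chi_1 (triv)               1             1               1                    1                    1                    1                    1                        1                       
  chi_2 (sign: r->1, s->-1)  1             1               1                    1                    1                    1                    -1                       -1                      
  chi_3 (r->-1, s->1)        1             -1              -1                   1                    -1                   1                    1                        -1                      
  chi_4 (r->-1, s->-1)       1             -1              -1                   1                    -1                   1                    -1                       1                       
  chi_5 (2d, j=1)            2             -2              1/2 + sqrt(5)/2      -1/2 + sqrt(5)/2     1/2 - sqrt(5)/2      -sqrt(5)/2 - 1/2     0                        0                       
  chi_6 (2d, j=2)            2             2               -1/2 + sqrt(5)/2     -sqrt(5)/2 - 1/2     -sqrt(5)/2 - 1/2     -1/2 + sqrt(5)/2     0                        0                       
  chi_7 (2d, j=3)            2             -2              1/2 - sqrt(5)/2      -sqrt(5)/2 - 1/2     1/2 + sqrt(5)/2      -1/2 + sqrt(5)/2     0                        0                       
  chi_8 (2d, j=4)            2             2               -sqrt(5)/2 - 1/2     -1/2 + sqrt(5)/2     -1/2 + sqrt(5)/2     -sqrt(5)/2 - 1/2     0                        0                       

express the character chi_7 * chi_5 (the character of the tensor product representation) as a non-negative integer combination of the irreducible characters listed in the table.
chi_7 tensor chi_5 = chi_6 + chi_8 (all other irreducibles have multiplicity 0).

Justification: The character of a tensor product is the pointwise product (chi_7 * chi_5)(C) = chi_7(C) * chi_5(C):
  {e}: (2)*(2), {r^5}: (-2)*(-2), {r^1, r^9}: (1/2 - sqrt(5)/2)*(1/2 + sqrt(5)/2), {r^2, r^8}: (-sqrt(5)/2 - 1/2)*(-1/2 + sqrt(5)/2), {r^3, r^7}: (1/2 + sqrt(5)/2)*(1/2 - sqrt(5)/2), {r^4, r^6}: (-1/2 + sqrt(5)/2)*(-sqrt(5)/2 - 1/2), {s, sr^2, ...}: (0)*(0), {sr, sr^3, ...}: (0)*(0)
so (chi_7 * chi_5) takes values
  {e} -> 4, {r^5} -> 4, {r^1, r^9} -> -1, {r^2, r^8} -> -1, {r^3, r^7} -> -1, {r^4, r^6} -> -1, {s, sr^2, ...} -> 0, {sr, sr^3, ...} -> 0.
Now take the inner product of this character with each irreducible chi from the table, <chi_7*chi_5, chi> = (1/20) sum_C |C| (chi_7*chi_5)(C) conj(chi(C)):
  <chi_7*chi_5, chi_1> = (1/20)[1*(4)*conj(1) + 1*(4)*conj(1) + 2*(-1)*conj(1) + 2*(-1)*conj(1) + 2*(-1)*conj(1) + 2*(-1)*conj(1) + 5*(0)*conj(1) + 5*(0)*conj(1)]
      = (1/20)[(4) + (4) + (-2) + (-2) + (-2) + (-2) + (0) + (0)] = 0/20 = 0
  <chi_7*chi_5, chi_2> = (1/20)[1*(4)*conj(1) + 1*(4)*conj(1) + 2*(-1)*conj(1) + 2*(-1)*conj(1) + 2*(-1)*conj(1) + 2*(-1)*conj(1) + 5*(0)*conj(-1) + 5*(0)*conj(-1)]
      = (1/20)[(4) + (4) + (-2) + (-2) + (-2) + (-2) + (0) + (0)] = 0/20 = 0
  <chi_7*chi_5, chi_3> = (1/20)[1*(4)*conj(1) + 1*(4)*conj(-1) + 2*(-1)*conj(-1) + 2*(-1)*conj(1) + 2*(-1)*conj(-1) + 2*(-1)*conj(1) + 5*(0)*conj(1) + 5*(0)*conj(-1)]
      = (1/20)[(4) + (-4) + (2) + (-2) + (2) + (-2) + (0) + (0)] = 0/20 = 0
  <chi_7*chi_5, chi_4> = (1/20)[1*(4)*conj(1) + 1*(4)*conj(-1) + 2*(-1)*conj(-1) + 2*(-1)*conj(1) + 2*(-1)*conj(-1) + 2*(-1)*conj(1) + 5*(0)*conj(-1) + 5*(0)*conj(1)]
      = (1/20)[(4) + (-4) + (2) + (-2) + (2) + (-2) + (0) + (0)] = 0/20 = 0
  <chi_7*chi_5, chi_5> = (1/20)[1*(4)*conj(2) + 1*(4)*conj(-2) + 2*(-1)*conj(1/2 + sqrt(5)/2) + 2*(-1)*conj(-1/2 + sqrt(5)/2) + 2*(-1)*conj(1/2 - sqrt(5)/2) + 2*(-1)*conj(-sqrt(5)/2 - 1/2) + 5*(0)*conj(0) + 5*(0)*conj(0)]
      = (1/20)[(8) + (-8) + (-sqrt(5) - 1) + (1 - sqrt(5)) + (-1 + sqrt(5)) + (1 + sqrt(5)) + (0) + (0)] = 0/20 = 0
  <chi_7*chi_5, chi_6> = (1/20)[1*(4)*conj(2) + 1*(4)*conj(2) + 2*(-1)*conj(-1/2 + sqrt(5)/2) + 2*(-1)*conj(-sqrt(5)/2 - 1/2) + 2*(-1)*conj(-sqrt(5)/2 - 1/2) + 2*(-1)*conj(-1/2 + sqrt(5)/2) + 5*(0)*conj(0) + 5*(0)*conj(0)]
      = (1/20)[(8) + (8) + (1 - sqrt(5)) + (1 + sqrt(5)) + (1 + sqrt(5)) + (1 - sqrt(5)) + (0) + (0)] = 20/20 = 1
  <chi_7*chi_5, chi_7> = (1/20)[1*(4)*conj(2) + 1*(4)*conj(-2) + 2*(-1)*conj(1/2 - sqrt(5)/2) + 2*(-1)*conj(-sqrt(5)/2 - 1/2) + 2*(-1)*conj(1/2 + sqrt(5)/2) + 2*(-1)*conj(-1/2 + sqrt(5)/2) + 5*(0)*conj(0) + 5*(0)*conj(0)]
      = (1/20)[(8) + (-8) + (-1 + sqrt(5)) + (1 + sqrt(5)) + (-sqrt(5) - 1) + (1 - sqrt(5)) + (0) + (0)] = 0/20 = 0
  <chi_7*chi_5, chi_8> = (1/20)[1*(4)*conj(2) + 1*(4)*conj(2) + 2*(-1)*conj(-sqrt(5)/2 - 1/2) + 2*(-1)*conj(-1/2 + sqrt(5)/2) + 2*(-1)*conj(-1/2 + sqrt(5)/2) + 2*(-1)*conj(-sqrt(5)/2 - 1/2) + 5*(0)*conj(0) + 5*(0)*conj(0)]
      = (1/20)[(8) + (8) + (1 + sqrt(5)) + (1 - sqrt(5)) + (1 - sqrt(5)) + (1 + sqrt(5)) + (0) + (0)] = 20/20 = 1
Hence the multiplicities are chi_6: 1, chi_8: 1. Dimension check: dim(chi_7)*dim(chi_5) = 2*2 = 4 and sum (mult * dim) = 1*2 + 1*2 = 4.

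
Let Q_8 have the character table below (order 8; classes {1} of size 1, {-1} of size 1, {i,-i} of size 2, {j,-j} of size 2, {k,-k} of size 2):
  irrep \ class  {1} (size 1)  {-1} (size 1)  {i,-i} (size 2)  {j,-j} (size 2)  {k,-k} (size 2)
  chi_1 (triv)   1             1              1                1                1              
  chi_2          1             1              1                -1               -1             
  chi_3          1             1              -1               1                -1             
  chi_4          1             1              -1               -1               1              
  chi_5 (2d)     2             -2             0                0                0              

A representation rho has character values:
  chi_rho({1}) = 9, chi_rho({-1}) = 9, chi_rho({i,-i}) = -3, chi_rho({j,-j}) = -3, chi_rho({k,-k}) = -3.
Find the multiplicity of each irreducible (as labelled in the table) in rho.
Multiplicities: chi_1: 0, chi_2: 3, chi_3: 3, chi_4: 3, chi_5: 0.

Use <chi_rho, chi> = (1/|G|) sum_C |C| * chi_rho(C) * conj(chi(C)) with |G| = 8 for each irreducible chi in the table:
  <chi_rho, chi_1> = (1/8)[1*(9)*conj(1) + 1*(9)*conj(1) + 2*(-3)*conj(1) + 2*(-3)*conj(1) + 2*(-3)*conj(1)]
      = (1/8)[(9) + (9) + (-6) + (-6) + (-6)] = 0/8 = 0
  <chi_rho, chi_2> = (1/8)[1*(9)*conj(1) + 1*(9)*conj(1) + 2*(-3)*conj(1) + 2*(-3)*conj(-1) + 2*(-3)*conj(-1)]
      = (1/8)[(9) + (9) + (-6) + (6) + (6)] = 24/8 = 3
  <chi_rho, chi_3> = (1/8)[1*(9)*conj(1) + 1*(9)*conj(1) + 2*(-3)*conj(-1) + 2*(-3)*conj(1) + 2*(-3)*conj(-1)]
      = (1/8)[(9) + (9) + (6) + (-6) + (6)] = 24/8 = 3
  <chi_rho, chi_4> = (1/8)[1*(9)*conj(1) + 1*(9)*conj(1) + 2*(-3)*conj(-1) + 2*(-3)*conj(-1) + 2*(-3)*conj(1)]
      = (1/8)[(9) + (9) + (6) + (6) + (-6)] = 24/8 = 3
  <chi_rho, chi_5> = (1/8)[1*(9)*conj(2) + 1*(9)*conj(-2) + 2*(-3)*conj(0) + 2*(-3)*conj(0) + 2*(-3)*conj(0)]
      = (1/8)[(18) + (-18) + (0) + (0) + (0)] = 0/8 = 0
Dimension check: dim(rho) = sum (mult * dim) = 0*1 + 3*1 + 3*1 + 3*1 + 0*2 = 9 = chi_rho(e) = 9.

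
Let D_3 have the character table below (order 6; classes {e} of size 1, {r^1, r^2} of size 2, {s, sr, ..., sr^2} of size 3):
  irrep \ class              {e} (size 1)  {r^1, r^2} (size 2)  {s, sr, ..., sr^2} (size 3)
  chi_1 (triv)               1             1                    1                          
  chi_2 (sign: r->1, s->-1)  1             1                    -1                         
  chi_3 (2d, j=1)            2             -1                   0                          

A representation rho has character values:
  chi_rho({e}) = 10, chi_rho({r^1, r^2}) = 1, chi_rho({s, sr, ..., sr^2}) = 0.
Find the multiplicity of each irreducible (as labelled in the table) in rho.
Multiplicities: chi_1: 2, chi_2: 2, chi_3: 3.

Argument: Use <chi_rho, chi> = (1/|G|) sum_C |C| * chi_rho(C) * conj(chi(C)) with |G| = 6 for each irreducible chi in the table:
  <chi_rho, chi_1> = (1/6)[1*(10)*conj(1) + 2*(1)*conj(1) + 3*(0)*conj(1)]
      = (1/6)[(10) + (2) + (0)] = 12/6 = 2
  <chi_rho, chi_2> = (1/6)[1*(10)*conj(1) + 2*(1)*conj(1) + 3*(0)*conj(-1)]
      = (1/6)[(10) + (2) + (0)] = 12/6 = 2
  <chi_rho, chi_3> = (1/6)[1*(10)*conj(2) + 2*(1)*conj(-1) + 3*(0)*conj(0)]
      = (1/6)[(20) + (-2) + (0)] = 18/6 = 3
Dimension check: dim(rho) = sum (mult * dim) = 2*1 + 2*1 + 3*2 = 10 = chi_rho(e) = 10.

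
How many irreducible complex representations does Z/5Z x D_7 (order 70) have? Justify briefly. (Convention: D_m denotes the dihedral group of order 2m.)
25

Reasoning: The number of irreducible complex representations of a finite group equals its number of conjugacy classes. For a direct product, #classes(G x H) = #classes(G) * #classes(H). Z/5Z has 5 classes (abelian), D_7 has 5 classes, so 5 * 5 = 25, so Z/5Z x D_7 (order 70) has exactly 25 irreducible complex representations.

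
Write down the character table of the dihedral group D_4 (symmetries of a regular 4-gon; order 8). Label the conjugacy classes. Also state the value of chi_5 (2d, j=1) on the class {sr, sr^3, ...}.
Conjugacy classes: {e} of size 1, {r^2} of size 1, {r^1, r^3} of size 2, {s, sr^2, ...} of size 2, {sr, sr^3, ...} of size 2.
Character table:
  irrep \ class              {e} (size 1)  {r^2} (size 1)  {r^1, r^3} (size 2)  {s, sr^2, ...} (size 2)  {sr, sr^3, ...} (size 2)
  chi_1 (triv)               1             1               1                    1                        1                       
  chi_2 (sign: r->1, s->-1)  1             1               1                    -1                       -1                      
  chi_3 (r->-1, s->1)        1             1               -1                   1                        -1                      
  chi_4 (r->-1, s->-1)       1             1               -1                   -1                       1                       
  chi_5 (2d, j=1)            2             -2              0                    0                        0                       

Spot check: chi_5 (2d, j=1) on {sr, sr^3, ...} = 0.

Why: D_4 has order 2*4 = 8 with 5 conjugacy classes, hence 5 irreducibles. Sum of squared dims 1 + 1 + 1 + 1 + 4 = 8 = |G|. Linear characters come from the abelianisation; the 2-dimensional irreps have character r^k -> 2*cos(2*pi*j*k/4), reflections -> 0.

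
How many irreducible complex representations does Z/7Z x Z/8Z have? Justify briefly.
56

Details: The number of irreducible complex representations of a finite group equals its number of conjugacy classes. Z/7Z x Z/8Z is abelian of order 56, so every element is its own conjugacy class: 56 classes, so Z/7Z x Z/8Z (order 56) has exactly 56 irreducible complex representations.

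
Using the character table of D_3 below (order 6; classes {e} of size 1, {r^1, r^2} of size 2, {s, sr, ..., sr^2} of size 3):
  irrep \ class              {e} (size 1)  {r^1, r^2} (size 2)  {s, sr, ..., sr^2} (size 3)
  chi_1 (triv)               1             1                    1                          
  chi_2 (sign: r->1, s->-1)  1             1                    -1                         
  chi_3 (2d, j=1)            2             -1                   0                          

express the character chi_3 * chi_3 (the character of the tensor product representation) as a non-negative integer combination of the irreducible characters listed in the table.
chi_3 tensor chi_3 = chi_1 + chi_2 + chi_3 (all other irreducibles have multiplicity 0).

Explanation: The character of a tensor product is the pointwise product (chi_3 * chi_3)(C) = chi_3(C) * chi_3(C):
  {e}: (2)*(2), {r^1, r^2}: (-1)*(-1), {s, sr, ..., sr^2}: (0)*(0)
so (chi_3 * chi_3) takes values
  {e} -> 4, {r^1, r^2} -> 1, {s, sr, ..., sr^2} -> 0.
Now take the inner product of this character with each irreducible chi from the table, <chi_3*chi_3, chi> = (1/6) sum_C |C| (chi_3*chi_3)(C) conj(chi(C)):
  <chi_3*chi_3, chi_1> = (1/6)[1*(4)*conj(1) + 2*(1)*conj(1) + 3*(0)*conj(1)]
      = (1/6)[(4) + (2) + (0)] = 6/6 = 1
  <chi_3*chi_3, chi_2> = (1/6)[1*(4)*conj(1) + 2*(1)*conj(1) + 3*(0)*conj(-1)]
      = (1/6)[(4) + (2) + (0)] = 6/6 = 1
  <chi_3*chi_3, chi_3> = (1/6)[1*(4)*conj(2) + 2*(1)*conj(-1) + 3*(0)*conj(0)]
      = (1/6)[(8) + (-2) + (0)] = 6/6 = 1
Hence the multiplicities are chi_1: 1, chi_2: 1, chi_3: 1. Dimension check: dim(chi_3)*dim(chi_3) = 2*2 = 4 and sum (mult * dim) = 1*1 + 1*1 + 1*2 = 4.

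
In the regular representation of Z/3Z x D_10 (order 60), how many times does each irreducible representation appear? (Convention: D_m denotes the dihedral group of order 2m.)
Each irreducible V_i of dimension d_i appears with multiplicity d_i, i.e. rho_reg = (direct sum over all irreducibles V_i) d_i V_i. The irreducible dimensions for Z/3Z x D_10 are 1, 1, 1, 1, 1, 1, 1, 1, 1, 1, 1, 1, 2, 2, 2, 2, 2, 2, 2, 2, 2, 2, 2, 2: 12 irreducibles of dimension 1, each with multiplicity 1; 12 irreducibles of dimension 2, each with multiplicity 2. Total dimension 12*1*1 + 12*2*2 = 60 = |G|.

Working: General theorem: in the regular representation of a finite group G, each irreducible appears with multiplicity equal to its dimension. Check: dim(rho_reg) = sum d_i^2 = 1 + 1 + 1 + 1 + 1 + 1 + 1 + 1 + 1 + 1 + 1 + 1 + 4 + 4 + 4 + 4 + 4 + 4 + 4 + 4 + 4 + 4 + 4 + 4 = 60 = |G|.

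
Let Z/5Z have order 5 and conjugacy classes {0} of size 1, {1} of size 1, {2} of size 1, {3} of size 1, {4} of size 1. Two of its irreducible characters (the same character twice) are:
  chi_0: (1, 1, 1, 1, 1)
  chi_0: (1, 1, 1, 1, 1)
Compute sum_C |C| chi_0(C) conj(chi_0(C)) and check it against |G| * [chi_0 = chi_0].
Sum = 5 = |G| = 5; so <chi_0, chi_0> = 1 (norm-1 confirms irreducibility).

Compute term by term over conjugacy classes (|C| * chi_0(C) * conj(chi_0(C))):
  1*(1)*conj(1) + 1*(1)*conj(1) + 1*(1)*conj(1) + 1*(1)*conj(1) + 1*(1)*conj(1)
  = (1) + (1) + (1) + (1) + (1)
  = 5.
(Exp terms are combined using exp(i*s)*conj(exp(i*t)) = exp(i*(s-t)), and sums of them are collapsed using the identity that for every m > 1 the m distinct m-th roots of unity sum to 0, e.g. 1 + exp(2*I*pi/3) + exp(-2*I*pi/3) = 0.)
Dividing by |G| = 5 gives 5/5 = 1, matching the row-orthogonality relation <chi_0, chi_0> = [chi_0 = chi_0].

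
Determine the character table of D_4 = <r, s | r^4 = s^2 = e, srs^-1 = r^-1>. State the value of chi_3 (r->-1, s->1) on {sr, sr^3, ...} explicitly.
Conjugacy classes: {e} of size 1, {r^2} of size 1, {r^1, r^3} of size 2, {s, sr^2, ...} of size 2, {sr, sr^3, ...} of size 2.
Character table:
  irrep \ class              {e} (size 1)  {r^2} (size 1)  {r^1, r^3} (size 2)  {s, sr^2, ...} (size 2)  {sr, sr^3, ...} (size 2)
  chi_1 (triv)               1             1               1                    1                        1                       
  chi_2 (sign: r->1, s->-1)  1             1               1                    -1                       -1                      
  chi_3 (r->-1, s->1)        1             1               -1                   1                        -1                      
  chi_4 (r->-1, s->-1)       1             1               -1                   -1                       1                       
  chi_5 (2d, j=1)            2             -2              0                    0                        0                       

Spot check: chi_3 (r->-1, s->1) on {sr, sr^3, ...} = -1.

Justification: D_4 has order 2*4 = 8 with 5 conjugacy classes, hence 5 irreducibles. Sum of squared dims 1 + 1 + 1 + 1 + 4 = 8 = |G|. Linear characters come from the abelianisation; the 2-dimensional irreps have character r^k -> 2*cos(2*pi*j*k/4), reflections -> 0.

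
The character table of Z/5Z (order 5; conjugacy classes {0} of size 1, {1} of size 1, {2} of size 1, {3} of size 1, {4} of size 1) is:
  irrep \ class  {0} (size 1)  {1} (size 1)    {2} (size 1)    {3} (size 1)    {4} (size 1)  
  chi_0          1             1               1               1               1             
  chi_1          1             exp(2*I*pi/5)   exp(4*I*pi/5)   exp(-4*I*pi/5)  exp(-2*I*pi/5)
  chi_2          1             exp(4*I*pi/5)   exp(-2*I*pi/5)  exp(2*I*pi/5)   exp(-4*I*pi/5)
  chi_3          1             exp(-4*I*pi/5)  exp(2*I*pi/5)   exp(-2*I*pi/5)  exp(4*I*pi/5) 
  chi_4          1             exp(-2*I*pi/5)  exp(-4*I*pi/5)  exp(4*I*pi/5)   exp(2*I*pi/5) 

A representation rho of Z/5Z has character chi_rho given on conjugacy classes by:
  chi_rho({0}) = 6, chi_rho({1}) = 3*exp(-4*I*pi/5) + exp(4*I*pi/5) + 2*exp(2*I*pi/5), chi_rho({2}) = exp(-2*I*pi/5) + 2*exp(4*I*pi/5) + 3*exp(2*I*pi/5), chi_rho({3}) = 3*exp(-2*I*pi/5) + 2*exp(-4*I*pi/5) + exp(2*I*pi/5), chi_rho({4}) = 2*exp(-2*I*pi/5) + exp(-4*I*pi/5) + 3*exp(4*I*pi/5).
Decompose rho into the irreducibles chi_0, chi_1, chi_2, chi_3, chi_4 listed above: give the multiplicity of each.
Multiplicities: chi_0: 0, chi_1: 2, chi_2: 1, chi_3: 3, chi_4: 0.

Why: Use <chi_rho, chi> = (1/|G|) sum_C |C| * chi_rho(C) * conj(chi(C)) with |G| = 5 for each irreducible chi in the table:
  <chi_rho, chi_0> = (1/5)[1*(6)*conj(1) + 1*(3*exp(-4*I*pi/5) + exp(4*I*pi/5) + 2*exp(2*I*pi/5))*conj(1) + 1*(exp(-2*I*pi/5) + 2*exp(4*I*pi/5) + 3*exp(2*I*pi/5))*conj(1) + 1*(3*exp(-2*I*pi/5) + 2*exp(-4*I*pi/5) + exp(2*I*pi/5))*conj(1) + 1*(2*exp(-2*I*pi/5) + exp(-4*I*pi/5) + 3*exp(4*I*pi/5))*conj(1)]
      = (1/5)[(6) + (3*exp(-4*I*pi/5) + exp(4*I*pi/5) + 2*exp(2*I*pi/5)) + (exp(-2*I*pi/5) + 2*exp(4*I*pi/5) + 3*exp(2*I*pi/5)) + (3*exp(-2*I*pi/5) + 2*exp(-4*I*pi/5) + exp(2*I*pi/5)) + (2*exp(-2*I*pi/5) + exp(-4*I*pi/5) + 3*exp(4*I*pi/5))] = 0/5 = 0
  <chi_rho, chi_1> = (1/5)[1*(6)*conj(1) + 1*(3*exp(-4*I*pi/5) + exp(4*I*pi/5) + 2*exp(2*I*pi/5))*conj(exp(2*I*pi/5)) + 1*(exp(-2*I*pi/5) + 2*exp(4*I*pi/5) + 3*exp(2*I*pi/5))*conj(exp(4*I*pi/5)) + 1*(3*exp(-2*I*pi/5) + 2*exp(-4*I*pi/5) + exp(2*I*pi/5))*conj(exp(-4*I*pi/5)) + 1*(2*exp(-2*I*pi/5) + exp(-4*I*pi/5) + 3*exp(4*I*pi/5))*conj(exp(-2*I*pi/5))]
      = (1/5)[(6) + (2 + exp(2*I*pi/5) + 3*exp(4*I*pi/5)) + (2 + 3*exp(-2*I*pi/5) + exp(4*I*pi/5)) + (2 + exp(-4*I*pi/5) + 3*exp(2*I*pi/5)) + (2 + 3*exp(-4*I*pi/5) + exp(-2*I*pi/5))] = 10/5 = 2
  <chi_rho, chi_2> = (1/5)[1*(6)*conj(1) + 1*(3*exp(-4*I*pi/5) + exp(4*I*pi/5) + 2*exp(2*I*pi/5))*conj(exp(4*I*pi/5)) + 1*(exp(-2*I*pi/5) + 2*exp(4*I*pi/5) + 3*exp(2*I*pi/5))*conj(exp(-2*I*pi/5)) + 1*(3*exp(-2*I*pi/5) + 2*exp(-4*I*pi/5) + exp(2*I*pi/5))*conj(exp(2*I*pi/5)) + 1*(2*exp(-2*I*pi/5) + exp(-4*I*pi/5) + 3*exp(4*I*pi/5))*conj(exp(-4*I*pi/5))]
      = (1/5)[(6) + (1 + 2*exp(-2*I*pi/5) + 3*exp(2*I*pi/5)) + (1 + 2*exp(-4*I*pi/5) + 3*exp(4*I*pi/5)) + (1 + 3*exp(-4*I*pi/5) + 2*exp(4*I*pi/5)) + (1 + 3*exp(-2*I*pi/5) + 2*exp(2*I*pi/5))] = 5/5 = 1
  <chi_rho, chi_3> = (1/5)[1*(6)*conj(1) + 1*(3*exp(-4*I*pi/5) + exp(4*I*pi/5) + 2*exp(2*I*pi/5))*conj(exp(-4*I*pi/5)) + 1*(exp(-2*I*pi/5) + 2*exp(4*I*pi/5) + 3*exp(2*I*pi/5))*conj(exp(2*I*pi/5)) + 1*(3*exp(-2*I*pi/5) + 2*exp(-4*I*pi/5) + exp(2*I*pi/5))*conj(exp(-2*I*pi/5)) + 1*(2*exp(-2*I*pi/5) + exp(-4*I*pi/5) + 3*exp(4*I*pi/5))*conj(exp(4*I*pi/5))]
      = (1/5)[(6) + (3 + 2*exp(-4*I*pi/5) + exp(-2*I*pi/5)) + (3 + exp(-4*I*pi/5) + 2*exp(2*I*pi/5)) + (3 + 2*exp(-2*I*pi/5) + exp(4*I*pi/5)) + (3 + exp(2*I*pi/5) + 2*exp(4*I*pi/5))] = 15/5 = 3
  <chi_rho, chi_4> = (1/5)[1*(6)*conj(1) + 1*(3*exp(-4*I*pi/5) + exp(4*I*pi/5) + 2*exp(2*I*pi/5))*conj(exp(-2*I*pi/5)) + 1*(exp(-2*I*pi/5) + 2*exp(4*I*pi/5) + 3*exp(2*I*pi/5))*conj(exp(-4*I*pi/5)) + 1*(3*exp(-2*I*pi/5) + 2*exp(-4*I*pi/5) + exp(2*I*pi/5))*conj(exp(4*I*pi/5)) + 1*(2*exp(-2*I*pi/5) + exp(-4*I*pi/5) + 3*exp(4*I*pi/5))*conj(exp(2*I*pi/5))]
      = (1/5)[(6) + (3*exp(-2*I*pi/5) + exp(-4*I*pi/5) + 2*exp(4*I*pi/5)) + (2*exp(-2*I*pi/5) + 3*exp(-4*I*pi/5) + exp(2*I*pi/5)) + (exp(-2*I*pi/5) + 3*exp(4*I*pi/5) + 2*exp(2*I*pi/5)) + (2*exp(-4*I*pi/5) + exp(4*I*pi/5) + 3*exp(2*I*pi/5))] = 0/5 = 0
(Exp terms are combined using exp(i*s)*conj(exp(i*t)) = exp(i*(s-t)), and sums of them are collapsed using the identity that for every m > 1 the m distinct m-th roots of unity sum to 0, e.g. 1 + exp(2*I*pi/3) + exp(-2*I*pi/3) = 0.)
Dimension check: dim(rho) = sum (mult * dim) = 0*1 + 2*1 + 1*1 + 3*1 + 0*1 = 6 = chi_rho(e) = 6.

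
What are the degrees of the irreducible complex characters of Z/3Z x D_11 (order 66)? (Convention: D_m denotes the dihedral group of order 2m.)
Dimensions: 1, 1, 1, 1, 1, 1, 2, 2, 2, 2, 2, 2, 2, 2, 2, 2, 2, 2, 2, 2, 2

Reasoning: There are 21 irreducibles (= number of conjugacy classes). Their dimensions d_i satisfy sum d_i^2 = |G| = 66: 1 + 1 + 1 + 1 + 1 + 1 + 4 + 4 + 4 + 4 + 4 + 4 + 4 + 4 + 4 + 4 + 4 + 4 + 4 + 4 + 4 = 66. (For the product with Z/3Z: each of the 3 1-dim characters of Z/3Z tensors with each irrep of D_11, giving 3 copies of each D_11-dimension.)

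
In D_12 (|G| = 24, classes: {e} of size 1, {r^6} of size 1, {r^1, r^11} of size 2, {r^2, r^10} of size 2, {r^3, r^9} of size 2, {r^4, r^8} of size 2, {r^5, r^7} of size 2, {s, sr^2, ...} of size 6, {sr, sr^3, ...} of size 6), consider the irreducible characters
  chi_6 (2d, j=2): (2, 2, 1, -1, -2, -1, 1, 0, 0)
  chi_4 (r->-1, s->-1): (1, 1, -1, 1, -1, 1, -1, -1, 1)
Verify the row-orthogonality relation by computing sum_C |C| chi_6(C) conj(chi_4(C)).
Sum = 0; so <chi_6, chi_4> = 0 (distinct irreducibles are orthogonal).

Why: Compute term by term over conjugacy classes (|C| * chi_6(C) * conj(chi_4(C))):
  1*(2)*conj(1) + 1*(2)*conj(1) + 2*(1)*conj(-1) + 2*(-1)*conj(1) + 2*(-2)*conj(-1) + 2*(-1)*conj(1) + 2*(1)*conj(-1) + 6*(0)*conj(-1) + 6*(0)*conj(1)
  = (2) + (2) + (-2) + (-2) + (4) + (-2) + (-2) + (0) + (0)
  = 0.
Dividing by |G| = 24 gives 0/24 = 0, matching the row-orthogonality relation <chi_6, chi_4> = [chi_6 = chi_4].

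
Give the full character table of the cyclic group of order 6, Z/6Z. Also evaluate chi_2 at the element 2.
Character table of Z/6Z (irreps indexed chi_0,...,chi_5 with chi_k(m) = zeta_6^(k*m), zeta_6 = exp(2*pi*i/6)):
  irrep \ class  {0} (size 1)  {1} (size 1)    {2} (size 1)    {3} (size 1)  {4} (size 1)    {5} (size 1)  
  chi_0          1             1               1               1             1               1             
  chi_1          1             exp(I*pi/3)     exp(2*I*pi/3)   -1            exp(-2*I*pi/3)  exp(-I*pi/3)  
  chi_2          1             exp(2*I*pi/3)   exp(-2*I*pi/3)  1             exp(2*I*pi/3)   exp(-2*I*pi/3)
  chi_3          1             -1              1               -1            1               -1            
  chi_4          1             exp(-2*I*pi/3)  exp(2*I*pi/3)   1             exp(-2*I*pi/3)  exp(2*I*pi/3) 
  chi_5          1             exp(-I*pi/3)    exp(-2*I*pi/3)  -1            exp(2*I*pi/3)   exp(I*pi/3)   

Spot check: chi_2(2) = zeta_6^(2*2) = zeta_6^4 = exp(-2*I*pi/3).

Justification: Z/6Z is abelian, so all 6 irreducible complex representations are 1-dimensional. They are given by chi_k(m) = zeta_6^(k*m) for k = 0,...,5. Row orthogonality: sum_m chi_k(m) conj(chi_l(m)) = 6 * [k = l].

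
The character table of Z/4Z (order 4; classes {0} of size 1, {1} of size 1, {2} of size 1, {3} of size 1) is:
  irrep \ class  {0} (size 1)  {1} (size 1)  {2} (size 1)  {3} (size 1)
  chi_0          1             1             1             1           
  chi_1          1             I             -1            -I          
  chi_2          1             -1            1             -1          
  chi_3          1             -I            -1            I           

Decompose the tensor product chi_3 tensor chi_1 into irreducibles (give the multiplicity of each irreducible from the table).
chi_3 tensor chi_1 = chi_0 (all other irreducibles have multiplicity 0).

Working: The character of a tensor product is the pointwise product (chi_3 * chi_1)(C) = chi_3(C) * chi_1(C):
  {0}: (1)*(1), {1}: (-I)*(I), {2}: (-1)*(-1), {3}: (I)*(-I)
so (chi_3 * chi_1) takes values
  {0} -> 1, {1} -> 1, {2} -> 1, {3} -> 1.
Now take the inner product of this character with each irreducible chi from the table, <chi_3*chi_1, chi> = (1/4) sum_C |C| (chi_3*chi_1)(C) conj(chi(C)):
  <chi_3*chi_1, chi_0> = (1/4)[1*(1)*conj(1) + 1*(1)*conj(1) + 1*(1)*conj(1) + 1*(1)*conj(1)]
      = (1/4)[(1) + (1) + (1) + (1)] = 4/4 = 1
  <chi_3*chi_1, chi_1> = (1/4)[1*(1)*conj(1) + 1*(1)*conj(I) + 1*(1)*conj(-1) + 1*(1)*conj(-I)]
      = (1/4)[(1) + (-I) + (-1) + (I)] = 0/4 = 0
  <chi_3*chi_1, chi_2> = (1/4)[1*(1)*conj(1) + 1*(1)*conj(-1) + 1*(1)*conj(1) + 1*(1)*conj(-1)]
      = (1/4)[(1) + (-1) + (1) + (-1)] = 0/4 = 0
  <chi_3*chi_1, chi_3> = (1/4)[1*(1)*conj(1) + 1*(1)*conj(-I) + 1*(1)*conj(-1) + 1*(1)*conj(I)]
      = (1/4)[(1) + (I) + (-1) + (-I)] = 0/4 = 0
(Exp terms are combined using exp(i*s)*conj(exp(i*t)) = exp(i*(s-t)), and sums of them are collapsed using the identity that for every m > 1 the m distinct m-th roots of unity sum to 0, e.g. 1 + exp(2*I*pi/3) + exp(-2*I*pi/3) = 0.)
Hence the multiplicities are chi_0: 1. Dimension check: dim(chi_3)*dim(chi_1) = 1*1 = 1 and sum (mult * dim) = 1*1 = 1.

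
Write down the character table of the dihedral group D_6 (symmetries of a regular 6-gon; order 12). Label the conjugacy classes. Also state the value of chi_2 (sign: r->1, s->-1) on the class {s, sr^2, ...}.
Conjugacy classes: {e} of size 1, {r^3} of size 1, {r^1, r^5} of size 2, {r^2, r^4} of size 2, {s, sr^2, ...} of size 3, {sr, sr^3, ...} of size 3.
Character table:
  irrep \ class              {e} (size 1)  {r^3} (size 1)  {r^1, r^5} (size 2)  {r^2, r^4} (size 2)  {s, sr^2, ...} (size 3)  {sr, sr^3, ...} (size 3)
  chi_1 (triv)               1             1               1                    1                    1                        1                       
  chi_2 (sign: r->1, s->-1)  1             1               1                    1                    -1                       -1                      
  chi_3 (r->-1, s->1)        1             -1              -1                   1                    1                        -1                      
  chi_4 (r->-1, s->-1)       1             -1              -1                   1                    -1                       1                       
  chi_5 (2d, j=1)            2             -2              1                    -1                   0                        0                       
  chi_6 (2d, j=2)            2             2               -1                   -1                   0                        0                       

Spot check: chi_2 (sign: r->1, s->-1) on {s, sr^2, ...} = -1.

Working: D_6 has order 2*6 = 12 with 6 conjugacy classes, hence 6 irreducibles. Sum of squared dims 1 + 1 + 1 + 1 + 4 + 4 = 12 = |G|. Linear characters come from the abelianisation; the 2-dimensional irreps have character r^k -> 2*cos(2*pi*j*k/6), reflections -> 0.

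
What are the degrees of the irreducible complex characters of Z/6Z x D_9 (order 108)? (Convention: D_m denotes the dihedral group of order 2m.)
Dimensions: 1, 1, 1, 1, 1, 1, 1, 1, 1, 1, 1, 1, 2, 2, 2, 2, 2, 2, 2, 2, 2, 2, 2, 2, 2, 2, 2, 2, 2, 2, 2, 2, 2, 2, 2, 2

Justification: There are 36 irreducibles (= number of conjugacy classes). Their dimensions d_i satisfy sum d_i^2 = |G| = 108: 1 + 1 + 1 + 1 + 1 + 1 + 1 + 1 + 1 + 1 + 1 + 1 + 4 + 4 + 4 + 4 + 4 + 4 + 4 + 4 + 4 + 4 + 4 + 4 + 4 + 4 + 4 + 4 + 4 + 4 + 4 + 4 + 4 + 4 + 4 + 4 = 108. (For the product with Z/6Z: each of the 6 1-dim characters of Z/6Z tensors with each irrep of D_9, giving 6 copies of each D_9-dimension.)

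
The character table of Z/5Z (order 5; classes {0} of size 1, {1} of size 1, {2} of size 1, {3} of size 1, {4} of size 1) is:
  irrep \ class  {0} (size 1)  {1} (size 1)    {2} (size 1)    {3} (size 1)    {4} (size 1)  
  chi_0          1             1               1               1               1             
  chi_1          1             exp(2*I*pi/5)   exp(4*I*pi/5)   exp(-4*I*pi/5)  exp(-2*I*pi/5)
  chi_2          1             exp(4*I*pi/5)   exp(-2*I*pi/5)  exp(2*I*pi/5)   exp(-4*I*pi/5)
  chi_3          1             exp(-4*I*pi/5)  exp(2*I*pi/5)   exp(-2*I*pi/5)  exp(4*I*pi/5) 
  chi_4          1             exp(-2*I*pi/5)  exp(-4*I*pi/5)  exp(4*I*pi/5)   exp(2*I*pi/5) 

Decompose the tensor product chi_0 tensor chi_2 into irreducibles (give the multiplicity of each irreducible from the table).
chi_0 tensor chi_2 = chi_2 (all other irreducibles have multiplicity 0).

Reasoning: The character of a tensor product is the pointwise product (chi_0 * chi_2)(C) = chi_0(C) * chi_2(C):
  {0}: (1)*(1), {1}: (1)*(exp(4*I*pi/5)), {2}: (1)*(exp(-2*I*pi/5)), {3}: (1)*(exp(2*I*pi/5)), {4}: (1)*(exp(-4*I*pi/5))
so (chi_0 * chi_2) takes values
  {0} -> 1, {1} -> exp(4*I*pi/5), {2} -> exp(-2*I*pi/5), {3} -> exp(2*I*pi/5), {4} -> exp(-4*I*pi/5).
Now take the inner product of this character with each irreducible chi from the table, <chi_0*chi_2, chi> = (1/5) sum_C |C| (chi_0*chi_2)(C) conj(chi(C)):
  <chi_0*chi_2, chi_0> = (1/5)[1*(1)*conj(1) + 1*(exp(4*I*pi/5))*conj(1) + 1*(exp(-2*I*pi/5))*conj(1) + 1*(exp(2*I*pi/5))*conj(1) + 1*(exp(-4*I*pi/5))*conj(1)]
      = (1/5)[(1) + (exp(4*I*pi/5)) + (exp(-2*I*pi/5)) + (exp(2*I*pi/5)) + (exp(-4*I*pi/5))] = 0/5 = 0
  <chi_0*chi_2, chi_1> = (1/5)[1*(1)*conj(1) + 1*(exp(4*I*pi/5))*conj(exp(2*I*pi/5)) + 1*(exp(-2*I*pi/5))*conj(exp(4*I*pi/5)) + 1*(exp(2*I*pi/5))*conj(exp(-4*I*pi/5)) + 1*(exp(-4*I*pi/5))*conj(exp(-2*I*pi/5))]
      = (1/5)[(1) + (exp(2*I*pi/5)) + (exp(4*I*pi/5)) + (exp(-4*I*pi/5)) + (exp(-2*I*pi/5))] = 0/5 = 0
  <chi_0*chi_2, chi_2> = (1/5)[1*(1)*conj(1) + 1*(exp(4*I*pi/5))*conj(exp(4*I*pi/5)) + 1*(exp(-2*I*pi/5))*conj(exp(-2*I*pi/5)) + 1*(exp(2*I*pi/5))*conj(exp(2*I*pi/5)) + 1*(exp(-4*I*pi/5))*conj(exp(-4*I*pi/5))]
      = (1/5)[(1) + (1) + (1) + (1) + (1)] = 5/5 = 1
  <chi_0*chi_2, chi_3> = (1/5)[1*(1)*conj(1) + 1*(exp(4*I*pi/5))*conj(exp(-4*I*pi/5)) + 1*(exp(-2*I*pi/5))*conj(exp(2*I*pi/5)) + 1*(exp(2*I*pi/5))*conj(exp(-2*I*pi/5)) + 1*(exp(-4*I*pi/5))*conj(exp(4*I*pi/5))]
      = (1/5)[(1) + (exp(-2*I*pi/5)) + (exp(-4*I*pi/5)) + (exp(4*I*pi/5)) + (exp(2*I*pi/5))] = 0/5 = 0
  <chi_0*chi_2, chi_4> = (1/5)[1*(1)*conj(1) + 1*(exp(4*I*pi/5))*conj(exp(-2*I*pi/5)) + 1*(exp(-2*I*pi/5))*conj(exp(-4*I*pi/5)) + 1*(exp(2*I*pi/5))*conj(exp(4*I*pi/5)) + 1*(exp(-4*I*pi/5))*conj(exp(2*I*pi/5))]
      = (1/5)[(1) + (exp(-4*I*pi/5)) + (exp(2*I*pi/5)) + (exp(-2*I*pi/5)) + (exp(4*I*pi/5))] = 0/5 = 0
(Exp terms are combined using exp(i*s)*conj(exp(i*t)) = exp(i*(s-t)), and sums of them are collapsed using the identity that for every m > 1 the m distinct m-th roots of unity sum to 0, e.g. 1 + exp(2*I*pi/3) + exp(-2*I*pi/3) = 0.)
Hence the multiplicities are chi_2: 1. Dimension check: dim(chi_0)*dim(chi_2) = 1*1 = 1 and sum (mult * dim) = 1*1 = 1.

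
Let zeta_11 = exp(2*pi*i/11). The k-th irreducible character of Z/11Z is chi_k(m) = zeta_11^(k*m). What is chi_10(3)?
chi_10(3) = zeta_11^30 = exp(-6*I*pi/11)

Solution. chi_10(3) = zeta_11^(10*3) = zeta_11^30. Since zeta_11^11 = 1, this equals zeta_11^8 = exp(2*pi*i*8/11) = exp(-6*I*pi/11).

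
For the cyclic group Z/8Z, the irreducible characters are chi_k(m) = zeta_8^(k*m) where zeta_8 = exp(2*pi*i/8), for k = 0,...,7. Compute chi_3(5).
chi_3(5) = zeta_8^15 = exp(-I*pi/4)

Explanation: chi_3(5) = zeta_8^(3*5) = zeta_8^15. Since zeta_8^8 = 1, this equals zeta_8^7 = exp(2*pi*i*7/8) = exp(-I*pi/4).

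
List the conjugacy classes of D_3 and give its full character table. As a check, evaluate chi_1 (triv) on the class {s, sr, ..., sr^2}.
Conjugacy classes: {e} of size 1, {r^1, r^2} of size 2, {s, sr, ..., sr^2} of size 3.
Character table:
  irrep \ class              {e} (size 1)  {r^1, r^2} (size 2)  {s, sr, ..., sr^2} (size 3)
  chi_1 (triv)               1             1                    1                          
  chi_2 (sign: r->1, s->-1)  1             1                    -1                         
  chi_3 (2d, j=1)            2             -1                   0                          

Spot check: chi_1 (triv) on {s, sr, ..., sr^2} = 1.

Working: D_3 has order 2*3 = 6 with 3 conjugacy classes, hence 3 irreducibles. Sum of squared dims 1 + 1 + 4 = 6 = |G|. Linear characters come from the abelianisation; the 2-dimensional irreps have character r^k -> 2*cos(2*pi*j*k/3), reflections -> 0.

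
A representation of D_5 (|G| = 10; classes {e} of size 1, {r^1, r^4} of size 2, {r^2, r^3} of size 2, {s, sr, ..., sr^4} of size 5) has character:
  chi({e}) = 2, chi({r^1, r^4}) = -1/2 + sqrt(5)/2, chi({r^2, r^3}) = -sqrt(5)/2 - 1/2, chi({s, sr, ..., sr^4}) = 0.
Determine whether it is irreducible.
Irreducible: <chi, chi> = 1.

Justification: <chi, chi> = (1/|G|) sum_C |C| * |chi(C)|^2 = (1/10)[1*|2|^2 + 2*|-1/2 + sqrt(5)/2|^2 + 2*|-sqrt(5)/2 - 1/2|^2 + 5*|0|^2]
  = (1/10)[(4) + (3 - sqrt(5)) + (sqrt(5) + 3) + (0)] = 10/10 = 1.
A character is irreducible iff <chi, chi> = 1, so this representation is irreducible.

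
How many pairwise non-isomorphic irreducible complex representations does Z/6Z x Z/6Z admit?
36

Solution. The number of irreducible complex representations of a finite group equals its number of conjugacy classes. Z/6Z x Z/6Z is abelian of order 36, so every element is its own conjugacy class: 36 classes, so Z/6Z x Z/6Z (order 36) has exactly 36 irreducible complex representations.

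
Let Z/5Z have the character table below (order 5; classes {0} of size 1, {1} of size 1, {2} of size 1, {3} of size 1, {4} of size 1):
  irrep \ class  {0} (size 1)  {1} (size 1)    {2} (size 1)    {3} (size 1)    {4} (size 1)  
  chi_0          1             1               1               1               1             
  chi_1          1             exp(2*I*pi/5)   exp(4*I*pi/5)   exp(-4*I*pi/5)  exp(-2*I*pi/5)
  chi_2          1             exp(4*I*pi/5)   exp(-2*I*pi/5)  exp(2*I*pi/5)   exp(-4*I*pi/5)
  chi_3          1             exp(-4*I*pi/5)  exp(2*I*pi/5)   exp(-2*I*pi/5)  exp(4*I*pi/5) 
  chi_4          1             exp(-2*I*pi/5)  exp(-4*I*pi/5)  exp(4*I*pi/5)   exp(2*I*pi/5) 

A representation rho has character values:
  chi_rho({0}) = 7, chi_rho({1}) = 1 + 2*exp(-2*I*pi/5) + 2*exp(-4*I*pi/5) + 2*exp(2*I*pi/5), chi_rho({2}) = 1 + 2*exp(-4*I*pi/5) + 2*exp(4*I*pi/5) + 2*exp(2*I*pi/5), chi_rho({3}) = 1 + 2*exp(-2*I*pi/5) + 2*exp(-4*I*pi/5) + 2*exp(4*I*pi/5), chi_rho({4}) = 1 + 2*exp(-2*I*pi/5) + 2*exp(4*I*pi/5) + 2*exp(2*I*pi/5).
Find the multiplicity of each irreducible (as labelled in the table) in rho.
Multiplicities: chi_0: 1, chi_1: 2, chi_2: 0, chi_3: 2, chi_4: 2.

Use <chi_rho, chi> = (1/|G|) sum_C |C| * chi_rho(C) * conj(chi(C)) with |G| = 5 for each irreducible chi in the table:
  <chi_rho, chi_0> = (1/5)[1*(7)*conj(1) + 1*(1 + 2*exp(-2*I*pi/5) + 2*exp(-4*I*pi/5) + 2*exp(2*I*pi/5))*conj(1) + 1*(1 + 2*exp(-4*I*pi/5) + 2*exp(4*I*pi/5) + 2*exp(2*I*pi/5))*conj(1) + 1*(1 + 2*exp(-2*I*pi/5) + 2*exp(-4*I*pi/5) + 2*exp(4*I*pi/5))*conj(1) + 1*(1 + 2*exp(-2*I*pi/5) + 2*exp(4*I*pi/5) + 2*exp(2*I*pi/5))*conj(1)]
      = (1/5)[(7) + (1 + 2*exp(-2*I*pi/5) + 2*exp(-4*I*pi/5) + 2*exp(2*I*pi/5)) + (1 + 2*exp(-4*I*pi/5) + 2*exp(4*I*pi/5) + 2*exp(2*I*pi/5)) + (1 + 2*exp(-2*I*pi/5) + 2*exp(-4*I*pi/5) + 2*exp(4*I*pi/5)) + (1 + 2*exp(-2*I*pi/5) + 2*exp(4*I*pi/5) + 2*exp(2*I*pi/5))] = 5/5 = 1
  <chi_rho, chi_1> = (1/5)[1*(7)*conj(1) + 1*(1 + 2*exp(-2*I*pi/5) + 2*exp(-4*I*pi/5) + 2*exp(2*I*pi/5))*conj(exp(2*I*pi/5)) + 1*(1 + 2*exp(-4*I*pi/5) + 2*exp(4*I*pi/5) + 2*exp(2*I*pi/5))*conj(exp(4*I*pi/5)) + 1*(1 + 2*exp(-2*I*pi/5) + 2*exp(-4*I*pi/5) + 2*exp(4*I*pi/5))*conj(exp(-4*I*pi/5)) + 1*(1 + 2*exp(-2*I*pi/5) + 2*exp(4*I*pi/5) + 2*exp(2*I*pi/5))*conj(exp(-2*I*pi/5))]
      = (1/5)[(7) + (2 + 2*exp(-4*I*pi/5) + exp(-2*I*pi/5) + 2*exp(4*I*pi/5)) + (2 + 2*exp(-2*I*pi/5) + exp(-4*I*pi/5) + 2*exp(2*I*pi/5)) + (2 + 2*exp(-2*I*pi/5) + exp(4*I*pi/5) + 2*exp(2*I*pi/5)) + (2 + 2*exp(-4*I*pi/5) + exp(2*I*pi/5) + 2*exp(4*I*pi/5))] = 10/5 = 2
  <chi_rho, chi_2> = (1/5)[1*(7)*conj(1) + 1*(1 + 2*exp(-2*I*pi/5) + 2*exp(-4*I*pi/5) + 2*exp(2*I*pi/5))*conj(exp(4*I*pi/5)) + 1*(1 + 2*exp(-4*I*pi/5) + 2*exp(4*I*pi/5) + 2*exp(2*I*pi/5))*conj(exp(-2*I*pi/5)) + 1*(1 + 2*exp(-2*I*pi/5) + 2*exp(-4*I*pi/5) + 2*exp(4*I*pi/5))*conj(exp(2*I*pi/5)) + 1*(1 + 2*exp(-2*I*pi/5) + 2*exp(4*I*pi/5) + 2*exp(2*I*pi/5))*conj(exp(-4*I*pi/5))]
      = (1/5)[(7) + (2*exp(-2*I*pi/5) + exp(-4*I*pi/5) + 2*exp(4*I*pi/5) + 2*exp(2*I*pi/5)) + (2*exp(-2*I*pi/5) + 2*exp(-4*I*pi/5) + exp(2*I*pi/5) + 2*exp(4*I*pi/5)) + (2*exp(-4*I*pi/5) + exp(-2*I*pi/5) + 2*exp(4*I*pi/5) + 2*exp(2*I*pi/5)) + (2*exp(-2*I*pi/5) + 2*exp(-4*I*pi/5) + exp(4*I*pi/5) + 2*exp(2*I*pi/5))] = 0/5 = 0
  <chi_rho, chi_3> = (1/5)[1*(7)*conj(1) + 1*(1 + 2*exp(-2*I*pi/5) + 2*exp(-4*I*pi/5) + 2*exp(2*I*pi/5))*conj(exp(-4*I*pi/5)) + 1*(1 + 2*exp(-4*I*pi/5) + 2*exp(4*I*pi/5) + 2*exp(2*I*pi/5))*conj(exp(2*I*pi/5)) + 1*(1 + 2*exp(-2*I*pi/5) + 2*exp(-4*I*pi/5) + 2*exp(4*I*pi/5))*conj(exp(-2*I*pi/5)) + 1*(1 + 2*exp(-2*I*pi/5) + 2*exp(4*I*pi/5) + 2*exp(2*I*pi/5))*conj(exp(4*I*pi/5))]
      = (1/5)[(7) + (2 + 2*exp(-4*I*pi/5) + exp(4*I*pi/5) + 2*exp(2*I*pi/5)) + (2 + exp(-2*I*pi/5) + 2*exp(4*I*pi/5) + 2*exp(2*I*pi/5)) + (2 + 2*exp(-2*I*pi/5) + 2*exp(-4*I*pi/5) + exp(2*I*pi/5)) + (2 + 2*exp(-2*I*pi/5) + exp(-4*I*pi/5) + 2*exp(4*I*pi/5))] = 10/5 = 2
  <chi_rho, chi_4> = (1/5)[1*(7)*conj(1) + 1*(1 + 2*exp(-2*I*pi/5) + 2*exp(-4*I*pi/5) + 2*exp(2*I*pi/5))*conj(exp(-2*I*pi/5)) + 1*(1 + 2*exp(-4*I*pi/5) + 2*exp(4*I*pi/5) + 2*exp(2*I*pi/5))*conj(exp(-4*I*pi/5)) + 1*(1 + 2*exp(-2*I*pi/5) + 2*exp(-4*I*pi/5) + 2*exp(4*I*pi/5))*conj(exp(4*I*pi/5)) + 1*(1 + 2*exp(-2*I*pi/5) + 2*exp(4*I*pi/5) + 2*exp(2*I*pi/5))*conj(exp(2*I*pi/5))]
      = (1/5)[(7) + (2 + 2*exp(-2*I*pi/5) + exp(2*I*pi/5) + 2*exp(4*I*pi/5)) + (2 + 2*exp(-2*I*pi/5) + 2*exp(-4*I*pi/5) + exp(4*I*pi/5)) + (2 + exp(-4*I*pi/5) + 2*exp(4*I*pi/5) + 2*exp(2*I*pi/5)) + (2 + 2*exp(-4*I*pi/5) + exp(-2*I*pi/5) + 2*exp(2*I*pi/5))] = 10/5 = 2
(Exp terms are combined using exp(i*s)*conj(exp(i*t)) = exp(i*(s-t)), and sums of them are collapsed using the identity that for every m > 1 the m distinct m-th roots of unity sum to 0, e.g. 1 + exp(2*I*pi/3) + exp(-2*I*pi/3) = 0.)
Dimension check: dim(rho) = sum (mult * dim) = 1*1 + 2*1 + 0*1 + 2*1 + 2*1 = 7 = chi_rho(e) = 7.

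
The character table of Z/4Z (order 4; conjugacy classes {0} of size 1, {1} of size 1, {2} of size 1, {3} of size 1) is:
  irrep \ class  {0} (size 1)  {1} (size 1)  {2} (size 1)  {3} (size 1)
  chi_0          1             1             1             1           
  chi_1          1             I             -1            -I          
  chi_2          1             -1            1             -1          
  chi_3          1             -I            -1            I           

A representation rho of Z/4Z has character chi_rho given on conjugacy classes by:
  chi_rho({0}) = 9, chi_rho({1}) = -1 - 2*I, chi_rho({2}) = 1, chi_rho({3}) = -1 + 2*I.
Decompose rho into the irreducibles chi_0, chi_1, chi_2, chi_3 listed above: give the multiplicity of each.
Multiplicities: chi_0: 2, chi_1: 1, chi_2: 3, chi_3: 3.

Justification: Use <chi_rho, chi> = (1/|G|) sum_C |C| * chi_rho(C) * conj(chi(C)) with |G| = 4 for each irreducible chi in the table:
  <chi_rho, chi_0> = (1/4)[1*(9)*conj(1) + 1*(-1 - 2*I)*conj(1) + 1*(1)*conj(1) + 1*(-1 + 2*I)*conj(1)]
      = (1/4)[(9) + (-1 - 2*I) + (1) + (-1 + 2*I)] = 8/4 = 2
  <chi_rho, chi_1> = (1/4)[1*(9)*conj(1) + 1*(-1 - 2*I)*conj(I) + 1*(1)*conj(-1) + 1*(-1 + 2*I)*conj(-I)]
      = (1/4)[(9) + (-2 + I) + (-1) + (-2 - I)] = 4/4 = 1
  <chi_rho, chi_2> = (1/4)[1*(9)*conj(1) + 1*(-1 - 2*I)*conj(-1) + 1*(1)*conj(1) + 1*(-1 + 2*I)*conj(-1)]
      = (1/4)[(9) + (1 + 2*I) + (1) + (1 - 2*I)] = 12/4 = 3
  <chi_rho, chi_3> = (1/4)[1*(9)*conj(1) + 1*(-1 - 2*I)*conj(-I) + 1*(1)*conj(-1) + 1*(-1 + 2*I)*conj(I)]
      = (1/4)[(9) + (2 - I) + (-1) + (2 + I)] = 12/4 = 3
(Exp terms are combined using exp(i*s)*conj(exp(i*t)) = exp(i*(s-t)), and sums of them are collapsed using the identity that for every m > 1 the m distinct m-th roots of unity sum to 0, e.g. 1 + exp(2*I*pi/3) + exp(-2*I*pi/3) = 0.)
Dimension check: dim(rho) = sum (mult * dim) = 2*1 + 1*1 + 3*1 + 3*1 = 9 = chi_rho(e) = 9.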